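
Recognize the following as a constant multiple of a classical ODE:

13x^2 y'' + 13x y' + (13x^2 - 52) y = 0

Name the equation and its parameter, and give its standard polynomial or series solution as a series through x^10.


All three coefficients share the factor 13; dividing through by 13 gives  x^2 y'' + x y' + (x^2 - 4) y = 0.
This matches the Bessel equation x^2 y'' + x y' + (x^2 - nu^2) y = 0 with nu^2 = 4, so nu = 2; the solution bounded at x = 0 is J_2(x).
Frobenius at x = 0: indicial roots ±nu; for r = nu the recurrence k(k + 2nu) c_k = -c_{k-2} gives the standard series J_nu(x) = sum_{k>=0} (-1)^k / (k! (k+nu)!) (x/2)^(2k+nu). Evaluate the first 5 terms:
  k = 0: (-1)^0 / (0! * 2! * 2^2) x^2 = 1/(1*2*4) x^2 = (1/8) x^2
  k = 1: (-1)^1 / (1! * 3! * 2^4) x^4 = -1/(1*6*16) x^4 = (-1/96) x^4
  k = 2: (-1)^2 / (2! * 4! * 2^6) x^6 = 1/(2*24*64) x^6 = (1/3072) x^6
  k = 3: (-1)^3 / (3! * 5! * 2^8) x^8 = -1/(6*120*256) x^8 = (-1/184320) x^8
  k = 4: (-1)^4 / (4! * 6! * 2^10) x^10 = 1/(24*720*1024) x^10 = (1/17694720) x^10
Hence J_2(x) = x^10/17694720 - x^8/184320 + x^6/3072 - x^4/96 + x^2/8 + ....

J_2(x); series = x^10/17694720 - x^8/184320 + x^6/3072 - x^4/96 + x^2/8


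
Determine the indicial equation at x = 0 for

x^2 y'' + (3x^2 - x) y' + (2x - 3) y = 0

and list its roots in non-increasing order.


Divide by x^2 to reach normal form y'' + P_1(x) y' + P_2(x) y = 0 with P_1(x) = 3 - 1/x and P_2(x) = 2/x - 3/x^2.
x = 0 is a singular point because the y'-coefficient 3 - 1/x has a pole at x = 0 and the y-coefficient 2/x - 3/x^2 has a pole at x = 0.
It is a regular singular point because x P_1(x) = p(x) = 3x - 1 and x^2 P_2(x) = q(x) = 2x - 3 are polynomials, hence analytic at x = 0.
p(0) = -1,  q(0) = -3.
Indicial equation: r(r-1) + p(0) r + q(0) = 0, i.e. r^2 + (p(0) - 1) r + q(0) = 0, i.e. r^2 - 2 r - 3 = 0.
Discriminant: (-2)^2 - 4(-3) = 16, so r = (2 ± 4)/2.
Solving: r_1 = 3, r_2 = -1.

indicial: r^2 - 2 r - 3 = 0; roots r_1 = 3, r_2 = -1


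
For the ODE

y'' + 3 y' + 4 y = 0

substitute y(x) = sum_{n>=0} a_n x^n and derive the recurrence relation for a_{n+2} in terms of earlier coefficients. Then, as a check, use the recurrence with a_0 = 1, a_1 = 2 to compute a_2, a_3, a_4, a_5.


Substitute y = sum_n a_n x^n.
y''(x) has coefficient (n+2)(n+1) a_{n+2} at x^n;
3 y'(x) has coefficient 3 (n+1) a_{n+1} at x^n;
4 y(x) has coefficient 4 a_n at x^n.
Matching x^n: (n+2)(n+1) a_{n+2} + 3 (n+1) a_{n+1} + 4 a_n = 0.
Thus a_{n+2} = [-3 (n+1) a_{n+1} - 4 a_n] / ((n+1)(n+2)).

Check with a_0 = 1, a_1 = 2 (apply the recurrence for n = 0, 1, 2, 3): a_0 = 1, a_1 = 2, a_2 = -5, a_3 = 11/3, a_4 = -13/12, a_5 = -1/12.

a_(n+2) = [-3 (n+1) a_(n+1) - 4 a_n] / ((n+1)(n+2)); check: a_0 = 1, a_1 = 2, a_2 = -5, a_3 = 11/3, a_4 = -13/12, a_5 = -1/12


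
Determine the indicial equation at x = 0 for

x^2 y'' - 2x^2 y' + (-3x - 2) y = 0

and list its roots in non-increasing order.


Divide by x^2 to reach normal form y'' + P_1(x) y' + P_2(x) y = 0 with P_1(x) = -2 and P_2(x) = -3/x - 2/x^2.
x = 0 is a singular point because the y-coefficient -3/x - 2/x^2 has a pole at x = 0.
It is a regular singular point because x P_1(x) = p(x) = -2x and x^2 P_2(x) = q(x) = -3x - 2 are polynomials, hence analytic at x = 0.
p(0) = 0,  q(0) = -2.
Indicial equation: r(r-1) + p(0) r + q(0) = 0, i.e. r^2 + (p(0) - 1) r + q(0) = 0, i.e. r^2 - 1 r - 2 = 0.
Discriminant: (-1)^2 - 4(-2) = 9, so r = (1 ± 3)/2.
Solving: r_1 = 2, r_2 = -1.

indicial: r^2 - 1 r - 2 = 0; roots r_1 = 2, r_2 = -1


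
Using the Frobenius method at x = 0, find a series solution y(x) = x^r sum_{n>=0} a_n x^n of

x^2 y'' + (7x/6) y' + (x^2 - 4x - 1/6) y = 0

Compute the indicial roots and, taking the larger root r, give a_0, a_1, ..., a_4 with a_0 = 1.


Write in Frobenius form y'' + (p(x)/x) y' + (q(x)/x^2) y = 0:
  p(x) = 7/6,  q(x) = x^2 - 4x - 1/6.
Indicial equation: r(r-1) + (7/6) r + (-1/6) = 0 -> roots r_1 = 1/3, r_2 = -1/2.
Take r = r_1 = 1/3. Let y(x) = x^r sum_{n>=0} a_n x^n with a_0 = 1.
Substitute y = x^r sum a_n x^n and match x^{r+n}. The recurrence is
  D(n) a_n - 4 a_{n-1} + 1 a_{n-2} = 0,  where D(n) = (r+n)(r+n-1) + (7/6)(r+n) + (-1/6).
  a_n = [4 a_{n-1} - 1 a_{n-2}] / D(n).
Since the indicial polynomial factors as (r - r_1)(r - r_2), D(n) = (r_1 + n - r_1)(r_1 + n - r_2) = n(n + 5/6).
Evaluating step by step (a_0 = 1):
  n = 1: D(1) = 1(1 + 5/6) = 11/6; numerator = 4(1) = 4; a_1 = (4)/(11/6) = 24/11
  n = 2: D(2) = 2(2 + 5/6) = 17/3; numerator = 4(24/11) - 1(1) = 85/11; a_2 = (85/11)/(17/3) = 15/11
  n = 3: D(3) = 3(3 + 5/6) = 23/2; numerator = 4(15/11) - 1(24/11) = 36/11; a_3 = (36/11)/(23/2) = 72/253
  n = 4: D(4) = 4(4 + 5/6) = 58/3; numerator = 4(72/253) - 1(15/11) = -57/253; a_4 = (-57/253)/(58/3) = -171/14674

r = 1/3; a_0 = 1; a_1 = 24/11; a_2 = 15/11; a_3 = 72/253; a_4 = -171/14674


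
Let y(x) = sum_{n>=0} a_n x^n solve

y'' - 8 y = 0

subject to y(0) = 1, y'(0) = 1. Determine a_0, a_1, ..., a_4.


Ansatz: y(x) = sum_{n>=0} a_n x^n, so y'(x) = sum_{n>=1} n a_n x^(n-1) and y''(x) = sum_{n>=2} n(n-1) a_n x^(n-2).
Substitute into P(x) y'' + Q(x) y' + R(x) y = 0 with P(x) = 1, Q(x) = 0, R(x) = -8, and match powers of x.
Initial conditions: a_0 = 1, a_1 = 1.
Setting the coefficient of each power of x to zero and solving order by order (substituting the coefficients already found):
  x^0: 2 a_2 - 8 a_0 = 0  ->  2 a_2 = 8 a_0 = 8  ->  a_2 = 4
  x^1: 6 a_3 - 8 a_1 = 0  ->  6 a_3 = 8 a_1 = 8  ->  a_3 = 4/3
  x^2: 12 a_4 - 8 a_2 = 0  ->  12 a_4 = 8 a_2 = 32  ->  a_4 = 8/3
Truncated series: y(x) = 1 + x + 4 x^2 + (4/3) x^3 + (8/3) x^4 + O(x^5).

a_0 = 1; a_1 = 1; a_2 = 4; a_3 = 4/3; a_4 = 8/3


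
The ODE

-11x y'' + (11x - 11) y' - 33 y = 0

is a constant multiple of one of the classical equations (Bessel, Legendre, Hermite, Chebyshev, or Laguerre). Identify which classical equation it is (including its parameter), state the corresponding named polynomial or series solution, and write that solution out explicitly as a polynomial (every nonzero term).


All three coefficients share the factor -11; dividing through by -11 gives  x y'' + (1 - x) y' + 3 y = 0.
This matches the Laguerre equation x y'' + (1 - x) y' + n y = 0 with n = 3; the polynomial solution is L_3(x).
With y = sum_k a_k x^k, matching x^k gives (k+1)k a_{k+1} + (k+1) a_{k+1} - k a_k + n a_k = 0, i.e. (k+1)^2 a_{k+1} = (k - n) a_k = (k - 3) a_k. The right side vanishes at k = 3, so the series terminates at degree 3.
Standard normalization L_n(0) = 1 gives a_0 = 1. Work upward with a_{k+1} = (k - 3) a_k / (k+1)^2:
  a_1 = (0 - 3)(1) / 1^2 = -3/1 = -3
  a_2 = (1 - 3)(-3) / 2^2 = 6/4 = 3/2
  a_3 = (2 - 3)(3/2) / 3^2 = (-3/2)/9 = -1/6
Hence L_3(x) = -x^3/6 + 3 x^2/2 - 3 x + 1.

L_3(x); series = -x^3/6 + 3 x^2/2 - 3 x + 1


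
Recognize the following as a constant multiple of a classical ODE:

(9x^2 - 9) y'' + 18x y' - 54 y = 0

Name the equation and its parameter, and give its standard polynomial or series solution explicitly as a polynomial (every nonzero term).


All three coefficients share the factor -9; dividing through by -9 gives  (1 - x^2) y'' - 2x y' + 6 y = 0.
This matches the Legendre equation (1 - x^2) y'' - 2x y' + n(n+1) y = 0 (note the -2x y' term) with n(n+1) = 6, so n = 2; the polynomial solution is P_2(x).
With y = sum_k a_k x^k, matching x^k gives (k+2)(k+1) a_{k+2} = [k(k+1) - n(n+1)] a_k = (k - 2)(k + 3) a_k. The right side vanishes at k = 2, so the series with the parity of 2 terminates at degree 2.
Standard normalization (P_n(1) = 1): leading coefficient (2n)!/(2^n (n!)^2) = 24/(4*4) = 3/2, so a_2 = 3/2. Work downward with a_k = (k+1)(k+2) a_{k+2} / ((k - 2)(k + 3)):
  a_0 = (1)(2)(3/2) / ((0 - 2)(0 + 3)) = 3/(-6) = -1/2
Hence P_2(x) = 3 x^2/2 - 1/2.

P_2(x); series = 3 x^2/2 - 1/2


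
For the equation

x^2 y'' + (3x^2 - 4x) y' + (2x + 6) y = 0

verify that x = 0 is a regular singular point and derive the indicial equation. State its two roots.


Divide by x^2 to reach normal form y'' + P_1(x) y' + P_2(x) y = 0 with P_1(x) = 3 - 4/x and P_2(x) = 2/x + 6/x^2.
x = 0 is a singular point because the y'-coefficient 3 - 4/x has a pole at x = 0 and the y-coefficient 2/x + 6/x^2 has a pole at x = 0.
It is a regular singular point because x P_1(x) = p(x) = 3x - 4 and x^2 P_2(x) = q(x) = 2x + 6 are polynomials, hence analytic at x = 0.
p(0) = -4,  q(0) = 6.
Indicial equation: r(r-1) + p(0) r + q(0) = 0, i.e. r^2 + (p(0) - 1) r + q(0) = 0, i.e. r^2 - 5 r + 6 = 0.
Discriminant: (-5)^2 - 4(6) = 1, so r = (5 ± 1)/2.
Solving: r_1 = 3, r_2 = 2.

indicial: r^2 - 5 r + 6 = 0; roots r_1 = 3, r_2 = 2


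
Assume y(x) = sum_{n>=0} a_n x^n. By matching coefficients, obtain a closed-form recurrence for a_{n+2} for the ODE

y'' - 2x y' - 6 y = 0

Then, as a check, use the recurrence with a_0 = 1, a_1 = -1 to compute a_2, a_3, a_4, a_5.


Substitute y = sum_n a_n x^n.
y''(x) has coefficient (n+2)(n+1) a_{n+2} at x^n;
-2 x y'(x) has coefficient -2 n a_n at x^n (shift);
-6 y(x) has coefficient -6 a_n at x^n.
Matching x^n: (n+2)(n+1) a_{n+2} + (-2n - 6) a_n = 0.
Thus a_{n+2} = (2n + 6) / ((n+1)(n+2)) * a_n.

Check with a_0 = 1, a_1 = -1 (apply the recurrence for n = 0, 1, 2, 3): a_0 = 1, a_1 = -1, a_2 = 3, a_3 = -4/3, a_4 = 5/2, a_5 = -4/5.

a_(n+2) = (2n + 6) / ((n+1)(n+2)) * a_n; check: a_0 = 1, a_1 = -1, a_2 = 3, a_3 = -4/3, a_4 = 5/2, a_5 = -4/5


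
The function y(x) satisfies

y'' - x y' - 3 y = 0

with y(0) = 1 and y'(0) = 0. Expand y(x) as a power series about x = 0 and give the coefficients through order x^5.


Ansatz: y(x) = sum_{n>=0} a_n x^n, so y'(x) = sum_{n>=1} n a_n x^(n-1) and y''(x) = sum_{n>=2} n(n-1) a_n x^(n-2).
Substitute into P(x) y'' + Q(x) y' + R(x) y = 0 with P(x) = 1, Q(x) = -x, R(x) = -3, and match powers of x.
Initial conditions: a_0 = 1, a_1 = 0.
Setting the coefficient of each power of x to zero and solving order by order (substituting the coefficients already found):
  x^0: 2 a_2 - 3 a_0 = 0  ->  2 a_2 = 3 a_0 = 3  ->  a_2 = 3/2
  x^1: 6 a_3 - 4 a_1 = 0  ->  6 a_3 = 4 a_1 = 0  ->  a_3 = 0
  x^2: 12 a_4 - 5 a_2 = 0  ->  12 a_4 = 5 a_2 = 15/2  ->  a_4 = 5/8
  x^3: 20 a_5 - 6 a_3 = 0  ->  20 a_5 = 6 a_3 = 0  ->  a_5 = 0
Truncated series: y(x) = 1 + (3/2) x^2 + (5/8) x^4 + O(x^6).

a_0 = 1; a_1 = 0; a_2 = 3/2; a_3 = 0; a_4 = 5/8; a_5 = 0


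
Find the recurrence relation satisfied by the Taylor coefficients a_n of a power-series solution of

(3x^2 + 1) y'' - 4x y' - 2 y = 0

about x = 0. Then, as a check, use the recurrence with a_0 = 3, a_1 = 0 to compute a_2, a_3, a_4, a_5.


Substitute y = sum_n a_n x^n.
(1 + 3 x^2) y'' contributes (n+2)(n+1) a_{n+2} + 3 n(n-1) a_n at x^n.
-4 x y'(x) contributes -4 n a_n at x^n.
-2 y(x) contributes -2 a_n at x^n.
Matching x^n: (n+2)(n+1) a_{n+2} + (3 n(n-1) - 4 n - 2) a_n = 0.
Thus a_{n+2} = (-3 n(n-1) + 4 n + 2) / ((n+1)(n+2)) * a_n.

Check with a_0 = 3, a_1 = 0 (apply the recurrence for n = 0, 1, 2, 3): a_0 = 3, a_1 = 0, a_2 = 3, a_3 = 0, a_4 = 1, a_5 = 0.

a_(n+2) = (-3 n(n-1) + 4 n + 2) / ((n+1)(n+2)) * a_n; check: a_0 = 3, a_1 = 0, a_2 = 3, a_3 = 0, a_4 = 1, a_5 = 0


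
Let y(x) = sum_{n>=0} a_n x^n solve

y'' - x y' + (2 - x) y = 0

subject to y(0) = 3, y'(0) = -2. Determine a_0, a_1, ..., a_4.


Ansatz: y(x) = sum_{n>=0} a_n x^n, so y'(x) = sum_{n>=1} n a_n x^(n-1) and y''(x) = sum_{n>=2} n(n-1) a_n x^(n-2).
Substitute into P(x) y'' + Q(x) y' + R(x) y = 0 with P(x) = 1, Q(x) = -x, R(x) = 2 - x, and match powers of x.
Initial conditions: a_0 = 3, a_1 = -2.
Setting the coefficient of each power of x to zero and solving order by order (substituting the coefficients already found):
  x^0: 2 a_2 + 2 a_0 = 0  ->  2 a_2 = -2 a_0 = -6  ->  a_2 = -3
  x^1: 6 a_3 + a_1 - a_0 = 0  ->  6 a_3 = -a_1 + a_0 = 5  ->  a_3 = 5/6
  x^2: 12 a_4 - a_1 = 0  ->  12 a_4 = a_1 = -2  ->  a_4 = -1/6
Truncated series: y(x) = 3 - 2 x - 3 x^2 + (5/6) x^3 - (1/6) x^4 + O(x^5).

a_0 = 3; a_1 = -2; a_2 = -3; a_3 = 5/6; a_4 = -1/6


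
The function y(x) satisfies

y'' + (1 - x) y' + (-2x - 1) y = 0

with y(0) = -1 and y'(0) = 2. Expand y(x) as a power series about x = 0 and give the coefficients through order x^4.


Ansatz: y(x) = sum_{n>=0} a_n x^n, so y'(x) = sum_{n>=1} n a_n x^(n-1) and y''(x) = sum_{n>=2} n(n-1) a_n x^(n-2).
Substitute into P(x) y'' + Q(x) y' + R(x) y = 0 with P(x) = 1, Q(x) = 1 - x, R(x) = -2x - 1, and match powers of x.
Initial conditions: a_0 = -1, a_1 = 2.
Setting the coefficient of each power of x to zero and solving order by order (substituting the coefficients already found):
  x^0: 2 a_2 + a_1 - a_0 = 0  ->  2 a_2 = -a_1 + a_0 = -3  ->  a_2 = -3/2
  x^1: 6 a_3 + 2 a_2 - 2 a_1 - 2 a_0 = 0  ->  6 a_3 = -2 a_2 + 2 a_1 + 2 a_0 = 5  ->  a_3 = 5/6
  x^2: 12 a_4 + 3 a_3 - 3 a_2 - 2 a_1 = 0  ->  12 a_4 = -3 a_3 + 3 a_2 + 2 a_1 = -3  ->  a_4 = -1/4
Truncated series: y(x) = -1 + 2 x - (3/2) x^2 + (5/6) x^3 - (1/4) x^4 + O(x^5).

a_0 = -1; a_1 = 2; a_2 = -3/2; a_3 = 5/6; a_4 = -1/4


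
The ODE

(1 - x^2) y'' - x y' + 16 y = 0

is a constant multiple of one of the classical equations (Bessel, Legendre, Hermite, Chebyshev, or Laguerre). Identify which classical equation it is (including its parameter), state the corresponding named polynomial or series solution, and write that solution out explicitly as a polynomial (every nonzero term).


The equation is already in a standard form:  (1 - x^2) y'' - x y' + 16 y = 0.
This matches the Chebyshev equation (1 - x^2) y'' - x y' + n^2 y = 0 (note the -x y' term, not -2x y') with n^2 = 16, so n = 4; the polynomial solution is T_4(x).
With y = sum_k a_k x^k, matching x^k gives (k+2)(k+1) a_{k+2} = (k^2 - n^2) a_k = (k - 4)(k + 4) a_k. The right side vanishes at k = 4, so the series with the parity of 4 terminates at degree 4.
Standard normalization: leading coefficient of T_n is 2^(n-1), so a_4 = 2^3 = 8. Work downward with a_k = (k+1)(k+2) a_{k+2} / ((k - 4)(k + 4)):
  a_2 = (3)(4)(8) / ((2 - 4)(2 + 4)) = 96/(-12) = -8
  a_0 = (1)(2)(-8) / ((0 - 4)(0 + 4)) = -16/(-16) = 1
Hence T_4(x) = 8 x^4 - 8 x^2 + 1.

T_4(x); series = 8 x^4 - 8 x^2 + 1


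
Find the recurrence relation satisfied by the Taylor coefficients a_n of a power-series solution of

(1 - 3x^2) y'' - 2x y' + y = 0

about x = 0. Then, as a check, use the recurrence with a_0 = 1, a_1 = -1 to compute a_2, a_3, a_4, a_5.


Substitute y = sum_n a_n x^n.
(1 - 3 x^2) y'' contributes (n+2)(n+1) a_{n+2} - 3 n(n-1) a_n at x^n.
-2 x y'(x) contributes -2 n a_n at x^n.
y(x) contributes 1 a_n at x^n.
Matching x^n: (n+2)(n+1) a_{n+2} + (-3 n(n-1) - 2 n + 1) a_n = 0.
Thus a_{n+2} = (3 n(n-1) + 2 n - 1) / ((n+1)(n+2)) * a_n.

Check with a_0 = 1, a_1 = -1 (apply the recurrence for n = 0, 1, 2, 3): a_0 = 1, a_1 = -1, a_2 = -1/2, a_3 = -1/6, a_4 = -3/8, a_5 = -23/120.

a_(n+2) = (3 n(n-1) + 2 n - 1) / ((n+1)(n+2)) * a_n; check: a_0 = 1, a_1 = -1, a_2 = -1/2, a_3 = -1/6, a_4 = -3/8, a_5 = -23/120


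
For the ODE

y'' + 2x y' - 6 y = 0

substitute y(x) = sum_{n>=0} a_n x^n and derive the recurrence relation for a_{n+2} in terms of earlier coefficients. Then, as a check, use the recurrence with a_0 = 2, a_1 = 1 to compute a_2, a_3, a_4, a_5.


Substitute y = sum_n a_n x^n.
y''(x) has coefficient (n+2)(n+1) a_{n+2} at x^n;
2 x y'(x) has coefficient 2 n a_n at x^n (shift);
-6 y(x) has coefficient -6 a_n at x^n.
Matching x^n: (n+2)(n+1) a_{n+2} + (2n - 6) a_n = 0.
Thus a_{n+2} = (-2n + 6) / ((n+1)(n+2)) * a_n.

Check with a_0 = 2, a_1 = 1 (apply the recurrence for n = 0, 1, 2, 3): a_0 = 2, a_1 = 1, a_2 = 6, a_3 = 2/3, a_4 = 1, a_5 = 0.

a_(n+2) = (-2n + 6) / ((n+1)(n+2)) * a_n; check: a_0 = 2, a_1 = 1, a_2 = 6, a_3 = 2/3, a_4 = 1, a_5 = 0


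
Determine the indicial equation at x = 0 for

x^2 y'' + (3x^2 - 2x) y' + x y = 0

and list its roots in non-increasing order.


Divide by x^2 to reach normal form y'' + P_1(x) y' + P_2(x) y = 0 with P_1(x) = 3 - 2/x and P_2(x) = 1/x.
x = 0 is a singular point because the y'-coefficient 3 - 2/x has a pole at x = 0 and the y-coefficient 1/x has a pole at x = 0.
It is a regular singular point because x P_1(x) = p(x) = 3x - 2 and x^2 P_2(x) = q(x) = x are polynomials, hence analytic at x = 0.
p(0) = -2,  q(0) = 0.
Indicial equation: r(r-1) + p(0) r + q(0) = 0, i.e. r^2 + (p(0) - 1) r + q(0) = 0, i.e. r^2 - 3 r = 0.
Discriminant: (-3)^2 - 4(0) = 9, so r = (3 ± 3)/2.
Solving: r_1 = 3, r_2 = 0.

indicial: r^2 - 3 r = 0; roots r_1 = 3, r_2 = 0


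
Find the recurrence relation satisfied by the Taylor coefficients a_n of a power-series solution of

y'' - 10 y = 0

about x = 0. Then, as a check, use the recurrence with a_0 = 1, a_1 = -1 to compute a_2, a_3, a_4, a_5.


Substitute y = sum_n a_n x^n into y'' + (const) y = 0.
y''(x) = sum_{n>=0} (n+2)(n+1) a_{n+2} x^n.
The ODE becomes sum_n [(n+2)(n+1) a_{n+2} - 10 a_n] x^n = 0.
Setting each coefficient to zero gives the recurrence:
  (n+2)(n+1) a_{n+2} - 10 a_n = 0,
  a_{n+2} = 10 / ((n+1)(n+2)) a_n.

Check with a_0 = 1, a_1 = -1 (apply the recurrence for n = 0, 1, 2, 3): a_0 = 1, a_1 = -1, a_2 = 5, a_3 = -5/3, a_4 = 25/6, a_5 = -5/6.

a_{n+2} = 10/((n+1)(n+2)) * a_n; check: a_0 = 1, a_1 = -1, a_2 = 5, a_3 = -5/3, a_4 = 25/6, a_5 = -5/6


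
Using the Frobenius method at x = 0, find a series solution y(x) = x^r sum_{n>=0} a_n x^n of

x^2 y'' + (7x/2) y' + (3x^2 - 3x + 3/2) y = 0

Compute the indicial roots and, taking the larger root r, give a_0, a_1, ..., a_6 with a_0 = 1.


Write in Frobenius form y'' + (p(x)/x) y' + (q(x)/x^2) y = 0:
  p(x) = 7/2,  q(x) = 3x^2 - 3x + 3/2.
Indicial equation: r(r-1) + (7/2) r + (3/2) = 0 -> roots r_1 = -1, r_2 = -3/2.
Take r = r_1 = -1. Let y(x) = x^r sum_{n>=0} a_n x^n with a_0 = 1.
Substitute y = x^r sum a_n x^n and match x^{r+n}. The recurrence is
  D(n) a_n - 3 a_{n-1} + 3 a_{n-2} = 0,  where D(n) = (r+n)(r+n-1) + (7/2)(r+n) + (3/2).
  a_n = [3 a_{n-1} - 3 a_{n-2}] / D(n).
Since the indicial polynomial factors as (r - r_1)(r - r_2), D(n) = (r_1 + n - r_1)(r_1 + n - r_2) = n(n + 1/2).
Evaluating step by step (a_0 = 1):
  n = 1: D(1) = 1(1 + 1/2) = 3/2; numerator = 3(1) = 3; a_1 = (3)/(3/2) = 2
  n = 2: D(2) = 2(2 + 1/2) = 5; numerator = 3(2) - 3(1) = 3; a_2 = (3)/(5) = 3/5
  n = 3: D(3) = 3(3 + 1/2) = 21/2; numerator = 3(3/5) - 3(2) = -21/5; a_3 = (-21/5)/(21/2) = -2/5
  n = 4: D(4) = 4(4 + 1/2) = 18; numerator = 3(-2/5) - 3(3/5) = -3; a_4 = (-3)/(18) = -1/6
  n = 5: D(5) = 5(5 + 1/2) = 55/2; numerator = 3(-1/6) - 3(-2/5) = 7/10; a_5 = (7/10)/(55/2) = 7/275
  n = 6: D(6) = 6(6 + 1/2) = 39; numerator = 3(7/275) - 3(-1/6) = 317/550; a_6 = (317/550)/(39) = 317/21450

r = -1; a_0 = 1; a_1 = 2; a_2 = 3/5; a_3 = -2/5; a_4 = -1/6; a_5 = 7/275; a_6 = 317/21450


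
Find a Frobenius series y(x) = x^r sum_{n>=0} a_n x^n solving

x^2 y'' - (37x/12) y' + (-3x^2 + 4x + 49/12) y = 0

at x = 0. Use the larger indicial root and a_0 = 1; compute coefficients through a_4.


Write in Frobenius form y'' + (p(x)/x) y' + (q(x)/x^2) y = 0:
  p(x) = -37/12,  q(x) = -3x^2 + 4x + 49/12.
Indicial equation: r(r-1) + (-37/12) r + (49/12) = 0 -> roots r_1 = 7/3, r_2 = 7/4.
Take r = r_1 = 7/3. Let y(x) = x^r sum_{n>=0} a_n x^n with a_0 = 1.
Substitute y = x^r sum a_n x^n and match x^{r+n}. The recurrence is
  D(n) a_n + 4 a_{n-1} - 3 a_{n-2} = 0,  where D(n) = (r+n)(r+n-1) + (-37/12)(r+n) + (49/12).
  a_n = [-4 a_{n-1} + 3 a_{n-2}] / D(n).
Since the indicial polynomial factors as (r - r_1)(r - r_2), D(n) = (r_1 + n - r_1)(r_1 + n - r_2) = n(n + 7/12).
Evaluating step by step (a_0 = 1):
  n = 1: D(1) = 1(1 + 7/12) = 19/12; numerator = -4(1) = -4; a_1 = (-4)/(19/12) = -48/19
  n = 2: D(2) = 2(2 + 7/12) = 31/6; numerator = -4(-48/19) + 3(1) = 249/19; a_2 = (249/19)/(31/6) = 1494/589
  n = 3: D(3) = 3(3 + 7/12) = 43/4; numerator = -4(1494/589) + 3(-48/19) = -10440/589; a_3 = (-10440/589)/(43/4) = -41760/25327
  n = 4: D(4) = 4(4 + 7/12) = 55/3; numerator = -4(-41760/25327) + 3(1494/589) = 359766/25327; a_4 = (359766/25327)/(55/3) = 98118/126635

r = 7/3; a_0 = 1; a_1 = -48/19; a_2 = 1494/589; a_3 = -41760/25327; a_4 = 98118/126635


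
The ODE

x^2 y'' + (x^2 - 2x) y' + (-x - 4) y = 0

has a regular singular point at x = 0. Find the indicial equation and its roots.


Divide by x^2 to reach normal form y'' + P_1(x) y' + P_2(x) y = 0 with P_1(x) = 1 - 2/x and P_2(x) = -1/x - 4/x^2.
x = 0 is a singular point because the y'-coefficient 1 - 2/x has a pole at x = 0 and the y-coefficient -1/x - 4/x^2 has a pole at x = 0.
It is a regular singular point because x P_1(x) = p(x) = x - 2 and x^2 P_2(x) = q(x) = -x - 4 are polynomials, hence analytic at x = 0.
p(0) = -2,  q(0) = -4.
Indicial equation: r(r-1) + p(0) r + q(0) = 0, i.e. r^2 + (p(0) - 1) r + q(0) = 0, i.e. r^2 - 3 r - 4 = 0.
Discriminant: (-3)^2 - 4(-4) = 25, so r = (3 ± 5)/2.
Solving: r_1 = 4, r_2 = -1.

indicial: r^2 - 3 r - 4 = 0; roots r_1 = 4, r_2 = -1


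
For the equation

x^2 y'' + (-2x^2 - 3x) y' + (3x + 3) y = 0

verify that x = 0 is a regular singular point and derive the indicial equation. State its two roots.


Divide by x^2 to reach normal form y'' + P_1(x) y' + P_2(x) y = 0 with P_1(x) = -2 - 3/x and P_2(x) = 3/x + 3/x^2.
x = 0 is a singular point because the y'-coefficient -2 - 3/x has a pole at x = 0 and the y-coefficient 3/x + 3/x^2 has a pole at x = 0.
It is a regular singular point because x P_1(x) = p(x) = -2x - 3 and x^2 P_2(x) = q(x) = 3x + 3 are polynomials, hence analytic at x = 0.
p(0) = -3,  q(0) = 3.
Indicial equation: r(r-1) + p(0) r + q(0) = 0, i.e. r^2 + (p(0) - 1) r + q(0) = 0, i.e. r^2 - 4 r + 3 = 0.
Discriminant: (-4)^2 - 4(3) = 4, so r = (4 ± 2)/2.
Solving: r_1 = 3, r_2 = 1.

indicial: r^2 - 4 r + 3 = 0; roots r_1 = 3, r_2 = 1


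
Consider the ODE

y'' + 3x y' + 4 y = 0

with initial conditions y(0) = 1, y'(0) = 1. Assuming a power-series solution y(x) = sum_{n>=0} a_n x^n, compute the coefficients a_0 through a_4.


Ansatz: y(x) = sum_{n>=0} a_n x^n, so y'(x) = sum_{n>=1} n a_n x^(n-1) and y''(x) = sum_{n>=2} n(n-1) a_n x^(n-2).
Substitute into P(x) y'' + Q(x) y' + R(x) y = 0 with P(x) = 1, Q(x) = 3x, R(x) = 4, and match powers of x.
Initial conditions: a_0 = 1, a_1 = 1.
Setting the coefficient of each power of x to zero and solving order by order (substituting the coefficients already found):
  x^0: 2 a_2 + 4 a_0 = 0  ->  2 a_2 = -4 a_0 = -4  ->  a_2 = -2
  x^1: 6 a_3 + 7 a_1 = 0  ->  6 a_3 = -7 a_1 = -7  ->  a_3 = -7/6
  x^2: 12 a_4 + 10 a_2 = 0  ->  12 a_4 = -10 a_2 = 20  ->  a_4 = 5/3
Truncated series: y(x) = 1 + x - 2 x^2 - (7/6) x^3 + (5/3) x^4 + O(x^5).

a_0 = 1; a_1 = 1; a_2 = -2; a_3 = -7/6; a_4 = 5/3


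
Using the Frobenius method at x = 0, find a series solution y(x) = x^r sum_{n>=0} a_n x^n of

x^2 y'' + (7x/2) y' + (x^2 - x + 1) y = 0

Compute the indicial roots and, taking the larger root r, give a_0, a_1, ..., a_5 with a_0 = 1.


Write in Frobenius form y'' + (p(x)/x) y' + (q(x)/x^2) y = 0:
  p(x) = 7/2,  q(x) = x^2 - x + 1.
Indicial equation: r(r-1) + (7/2) r + (1) = 0 -> roots r_1 = -1/2, r_2 = -2.
Take r = r_1 = -1/2. Let y(x) = x^r sum_{n>=0} a_n x^n with a_0 = 1.
Substitute y = x^r sum a_n x^n and match x^{r+n}. The recurrence is
  D(n) a_n - 1 a_{n-1} + 1 a_{n-2} = 0,  where D(n) = (r+n)(r+n-1) + (7/2)(r+n) + (1).
  a_n = [1 a_{n-1} - 1 a_{n-2}] / D(n).
Since the indicial polynomial factors as (r - r_1)(r - r_2), D(n) = (r_1 + n - r_1)(r_1 + n - r_2) = n(n + 3/2).
Evaluating step by step (a_0 = 1):
  n = 1: D(1) = 1(1 + 3/2) = 5/2; numerator = 1(1) = 1; a_1 = (1)/(5/2) = 2/5
  n = 2: D(2) = 2(2 + 3/2) = 7; numerator = 1(2/5) - 1(1) = -3/5; a_2 = (-3/5)/(7) = -3/35
  n = 3: D(3) = 3(3 + 3/2) = 27/2; numerator = 1(-3/35) - 1(2/5) = -17/35; a_3 = (-17/35)/(27/2) = -34/945
  n = 4: D(4) = 4(4 + 3/2) = 22; numerator = 1(-34/945) - 1(-3/35) = 47/945; a_4 = (47/945)/(22) = 47/20790
  n = 5: D(5) = 5(5 + 3/2) = 65/2; numerator = 1(47/20790) - 1(-34/945) = 53/1386; a_5 = (53/1386)/(65/2) = 53/45045

r = -1/2; a_0 = 1; a_1 = 2/5; a_2 = -3/35; a_3 = -34/945; a_4 = 47/20790; a_5 = 53/45045


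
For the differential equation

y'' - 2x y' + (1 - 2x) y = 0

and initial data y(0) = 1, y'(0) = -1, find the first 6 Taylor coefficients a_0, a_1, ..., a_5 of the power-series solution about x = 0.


Ansatz: y(x) = sum_{n>=0} a_n x^n, so y'(x) = sum_{n>=1} n a_n x^(n-1) and y''(x) = sum_{n>=2} n(n-1) a_n x^(n-2).
Substitute into P(x) y'' + Q(x) y' + R(x) y = 0 with P(x) = 1, Q(x) = -2x, R(x) = 1 - 2x, and match powers of x.
Initial conditions: a_0 = 1, a_1 = -1.
Setting the coefficient of each power of x to zero and solving order by order (substituting the coefficients already found):
  x^0: 2 a_2 + a_0 = 0  ->  2 a_2 = -a_0 = -1  ->  a_2 = -1/2
  x^1: 6 a_3 - a_1 - 2 a_0 = 0  ->  6 a_3 = a_1 + 2 a_0 = 1  ->  a_3 = 1/6
  x^2: 12 a_4 - 3 a_2 - 2 a_1 = 0  ->  12 a_4 = 3 a_2 + 2 a_1 = -7/2  ->  a_4 = -7/24
  x^3: 20 a_5 - 5 a_3 - 2 a_2 = 0  ->  20 a_5 = 5 a_3 + 2 a_2 = -1/6  ->  a_5 = -1/120
Truncated series: y(x) = 1 - x - (1/2) x^2 + (1/6) x^3 - (7/24) x^4 - (1/120) x^5 + O(x^6).

a_0 = 1; a_1 = -1; a_2 = -1/2; a_3 = 1/6; a_4 = -7/24; a_5 = -1/120


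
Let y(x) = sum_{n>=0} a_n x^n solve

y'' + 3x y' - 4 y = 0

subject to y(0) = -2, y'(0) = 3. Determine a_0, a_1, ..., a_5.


Ansatz: y(x) = sum_{n>=0} a_n x^n, so y'(x) = sum_{n>=1} n a_n x^(n-1) and y''(x) = sum_{n>=2} n(n-1) a_n x^(n-2).
Substitute into P(x) y'' + Q(x) y' + R(x) y = 0 with P(x) = 1, Q(x) = 3x, R(x) = -4, and match powers of x.
Initial conditions: a_0 = -2, a_1 = 3.
Setting the coefficient of each power of x to zero and solving order by order (substituting the coefficients already found):
  x^0: 2 a_2 - 4 a_0 = 0  ->  2 a_2 = 4 a_0 = -8  ->  a_2 = -4
  x^1: 6 a_3 - a_1 = 0  ->  6 a_3 = a_1 = 3  ->  a_3 = 1/2
  x^2: 12 a_4 + 2 a_2 = 0  ->  12 a_4 = -2 a_2 = 8  ->  a_4 = 2/3
  x^3: 20 a_5 + 5 a_3 = 0  ->  20 a_5 = -5 a_3 = -5/2  ->  a_5 = -1/8
Truncated series: y(x) = -2 + 3 x - 4 x^2 + (1/2) x^3 + (2/3) x^4 - (1/8) x^5 + O(x^6).

a_0 = -2; a_1 = 3; a_2 = -4; a_3 = 1/2; a_4 = 2/3; a_5 = -1/8


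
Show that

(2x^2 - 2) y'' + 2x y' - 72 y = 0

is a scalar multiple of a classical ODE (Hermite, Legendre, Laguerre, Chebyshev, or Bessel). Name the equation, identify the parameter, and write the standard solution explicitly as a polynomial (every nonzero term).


All three coefficients share the factor -2; dividing through by -2 gives  (1 - x^2) y'' - x y' + 36 y = 0.
This matches the Chebyshev equation (1 - x^2) y'' - x y' + n^2 y = 0 (note the -x y' term, not -2x y') with n^2 = 36, so n = 6; the polynomial solution is T_6(x).
With y = sum_k a_k x^k, matching x^k gives (k+2)(k+1) a_{k+2} = (k^2 - n^2) a_k = (k - 6)(k + 6) a_k. The right side vanishes at k = 6, so the series with the parity of 6 terminates at degree 6.
Standard normalization: leading coefficient of T_n is 2^(n-1), so a_6 = 2^5 = 32. Work downward with a_k = (k+1)(k+2) a_{k+2} / ((k - 6)(k + 6)):
  a_4 = (5)(6)(32) / ((4 - 6)(4 + 6)) = 960/(-20) = -48
  a_2 = (3)(4)(-48) / ((2 - 6)(2 + 6)) = -576/(-32) = 18
  a_0 = (1)(2)(18) / ((0 - 6)(0 + 6)) = 36/(-36) = -1
Hence T_6(x) = 32 x^6 - 48 x^4 + 18 x^2 - 1.

T_6(x); series = 32 x^6 - 48 x^4 + 18 x^2 - 1


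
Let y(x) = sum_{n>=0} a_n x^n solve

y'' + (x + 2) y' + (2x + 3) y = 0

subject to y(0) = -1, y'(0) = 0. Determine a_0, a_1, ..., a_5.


Ansatz: y(x) = sum_{n>=0} a_n x^n, so y'(x) = sum_{n>=1} n a_n x^(n-1) and y''(x) = sum_{n>=2} n(n-1) a_n x^(n-2).
Substitute into P(x) y'' + Q(x) y' + R(x) y = 0 with P(x) = 1, Q(x) = x + 2, R(x) = 2x + 3, and match powers of x.
Initial conditions: a_0 = -1, a_1 = 0.
Setting the coefficient of each power of x to zero and solving order by order (substituting the coefficients already found):
  x^0: 2 a_2 + 2 a_1 + 3 a_0 = 0  ->  2 a_2 = -2 a_1 - 3 a_0 = 3  ->  a_2 = 3/2
  x^1: 6 a_3 + 4 a_2 + 4 a_1 + 2 a_0 = 0  ->  6 a_3 = -4 a_2 - 4 a_1 - 2 a_0 = -4  ->  a_3 = -2/3
  x^2: 12 a_4 + 6 a_3 + 5 a_2 + 2 a_1 = 0  ->  12 a_4 = -6 a_3 - 5 a_2 - 2 a_1 = -7/2  ->  a_4 = -7/24
  x^3: 20 a_5 + 8 a_4 + 6 a_3 + 2 a_2 = 0  ->  20 a_5 = -8 a_4 - 6 a_3 - 2 a_2 = 10/3  ->  a_5 = 1/6
Truncated series: y(x) = -1 + (3/2) x^2 - (2/3) x^3 - (7/24) x^4 + (1/6) x^5 + O(x^6).

a_0 = -1; a_1 = 0; a_2 = 3/2; a_3 = -2/3; a_4 = -7/24; a_5 = 1/6


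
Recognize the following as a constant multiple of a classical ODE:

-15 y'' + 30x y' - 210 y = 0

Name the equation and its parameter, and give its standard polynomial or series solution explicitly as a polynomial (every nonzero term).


All three coefficients share the factor -15; dividing through by -15 gives  y'' - 2x y' + 14 y = 0.
This matches the Hermite equation y'' - 2x y' + 2n y = 0 with 2n = 14, so n = 7; the polynomial solution is H_7(x).
With y = sum_k a_k x^k, matching x^k gives (k+2)(k+1) a_{k+2} = 2(k - n) a_k = 2(k - 7) a_k. The right side vanishes at k = 7, so the series with the parity of 7 terminates at degree 7.
Standard normalization: leading coefficient of H_n is 2^n, so a_7 = 2^7 = 128. Work downward with a_k = (k+1)(k+2) a_{k+2} / (2(k - n)):
  a_5 = (6)(7)(128) / (2(5 - 7)) = 5376/(-4) = -1344
  a_3 = (4)(5)(-1344) / (2(3 - 7)) = -26880/(-8) = 3360
  a_1 = (2)(3)(3360) / (2(1 - 7)) = 20160/(-12) = -1680
Hence H_7(x) = 128 x^7 - 1344 x^5 + 3360 x^3 - 1680 x.

H_7(x); series = 128 x^7 - 1344 x^5 + 3360 x^3 - 1680 x


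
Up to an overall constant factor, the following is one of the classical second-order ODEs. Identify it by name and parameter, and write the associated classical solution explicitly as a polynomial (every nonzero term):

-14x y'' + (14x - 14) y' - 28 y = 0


All three coefficients share the factor -14; dividing through by -14 gives  x y'' + (1 - x) y' + 2 y = 0.
This matches the Laguerre equation x y'' + (1 - x) y' + n y = 0 with n = 2; the polynomial solution is L_2(x).
With y = sum_k a_k x^k, matching x^k gives (k+1)k a_{k+1} + (k+1) a_{k+1} - k a_k + n a_k = 0, i.e. (k+1)^2 a_{k+1} = (k - n) a_k = (k - 2) a_k. The right side vanishes at k = 2, so the series terminates at degree 2.
Standard normalization L_n(0) = 1 gives a_0 = 1. Work upward with a_{k+1} = (k - 2) a_k / (k+1)^2:
  a_1 = (0 - 2)(1) / 1^2 = -2/1 = -2
  a_2 = (1 - 2)(-2) / 2^2 = 2/4 = 1/2
Hence L_2(x) = x^2/2 - 2 x + 1.

L_2(x); series = x^2/2 - 2 x + 1


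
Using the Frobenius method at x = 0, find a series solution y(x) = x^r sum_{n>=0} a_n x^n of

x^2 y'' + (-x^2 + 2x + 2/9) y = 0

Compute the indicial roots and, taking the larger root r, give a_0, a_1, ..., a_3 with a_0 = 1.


Write in Frobenius form y'' + (p(x)/x) y' + (q(x)/x^2) y = 0:
  p(x) = 0,  q(x) = -x^2 + 2x + 2/9.
Indicial equation: r(r-1) + (0) r + (2/9) = 0 -> roots r_1 = 2/3, r_2 = 1/3.
Take r = r_1 = 2/3. Let y(x) = x^r sum_{n>=0} a_n x^n with a_0 = 1.
Substitute y = x^r sum a_n x^n and match x^{r+n}. The recurrence is
  D(n) a_n + 2 a_{n-1} - 1 a_{n-2} = 0,  where D(n) = (r+n)(r+n-1) + (0)(r+n) + (2/9).
  a_n = [-2 a_{n-1} + 1 a_{n-2}] / D(n).
Since the indicial polynomial factors as (r - r_1)(r - r_2), D(n) = (r_1 + n - r_1)(r_1 + n - r_2) = n(n + 1/3).
Evaluating step by step (a_0 = 1):
  n = 1: D(1) = 1(1 + 1/3) = 4/3; numerator = -2(1) = -2; a_1 = (-2)/(4/3) = -3/2
  n = 2: D(2) = 2(2 + 1/3) = 14/3; numerator = -2(-3/2) + 1(1) = 4; a_2 = (4)/(14/3) = 6/7
  n = 3: D(3) = 3(3 + 1/3) = 10; numerator = -2(6/7) + 1(-3/2) = -45/14; a_3 = (-45/14)/(10) = -9/28

r = 2/3; a_0 = 1; a_1 = -3/2; a_2 = 6/7; a_3 = -9/28


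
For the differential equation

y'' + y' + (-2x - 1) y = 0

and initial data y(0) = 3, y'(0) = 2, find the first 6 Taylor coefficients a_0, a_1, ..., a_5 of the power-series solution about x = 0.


Ansatz: y(x) = sum_{n>=0} a_n x^n, so y'(x) = sum_{n>=1} n a_n x^(n-1) and y''(x) = sum_{n>=2} n(n-1) a_n x^(n-2).
Substitute into P(x) y'' + Q(x) y' + R(x) y = 0 with P(x) = 1, Q(x) = 1, R(x) = -2x - 1, and match powers of x.
Initial conditions: a_0 = 3, a_1 = 2.
Setting the coefficient of each power of x to zero and solving order by order (substituting the coefficients already found):
  x^0: 2 a_2 + a_1 - a_0 = 0  ->  2 a_2 = -a_1 + a_0 = 1  ->  a_2 = 1/2
  x^1: 6 a_3 + 2 a_2 - a_1 - 2 a_0 = 0  ->  6 a_3 = -2 a_2 + a_1 + 2 a_0 = 7  ->  a_3 = 7/6
  x^2: 12 a_4 + 3 a_3 - a_2 - 2 a_1 = 0  ->  12 a_4 = -3 a_3 + a_2 + 2 a_1 = 1  ->  a_4 = 1/12
  x^3: 20 a_5 + 4 a_4 - a_3 - 2 a_2 = 0  ->  20 a_5 = -4 a_4 + a_3 + 2 a_2 = 11/6  ->  a_5 = 11/120
Truncated series: y(x) = 3 + 2 x + (1/2) x^2 + (7/6) x^3 + (1/12) x^4 + (11/120) x^5 + O(x^6).

a_0 = 3; a_1 = 2; a_2 = 1/2; a_3 = 7/6; a_4 = 1/12; a_5 = 11/120


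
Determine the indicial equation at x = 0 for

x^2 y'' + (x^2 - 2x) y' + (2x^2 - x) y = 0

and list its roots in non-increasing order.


Divide by x^2 to reach normal form y'' + P_1(x) y' + P_2(x) y = 0 with P_1(x) = 1 - 2/x and P_2(x) = 2 - 1/x.
x = 0 is a singular point because the y'-coefficient 1 - 2/x has a pole at x = 0 and the y-coefficient 2 - 1/x has a pole at x = 0.
It is a regular singular point because x P_1(x) = p(x) = x - 2 and x^2 P_2(x) = q(x) = 2x^2 - x are polynomials, hence analytic at x = 0.
p(0) = -2,  q(0) = 0.
Indicial equation: r(r-1) + p(0) r + q(0) = 0, i.e. r^2 + (p(0) - 1) r + q(0) = 0, i.e. r^2 - 3 r = 0.
Discriminant: (-3)^2 - 4(0) = 9, so r = (3 ± 3)/2.
Solving: r_1 = 3, r_2 = 0.

indicial: r^2 - 3 r = 0; roots r_1 = 3, r_2 = 0


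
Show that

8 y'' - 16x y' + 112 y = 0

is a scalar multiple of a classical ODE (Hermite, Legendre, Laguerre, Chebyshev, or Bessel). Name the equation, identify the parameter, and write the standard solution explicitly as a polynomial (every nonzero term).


All three coefficients share the factor 8; dividing through by 8 gives  y'' - 2x y' + 14 y = 0.
This matches the Hermite equation y'' - 2x y' + 2n y = 0 with 2n = 14, so n = 7; the polynomial solution is H_7(x).
With y = sum_k a_k x^k, matching x^k gives (k+2)(k+1) a_{k+2} = 2(k - n) a_k = 2(k - 7) a_k. The right side vanishes at k = 7, so the series with the parity of 7 terminates at degree 7.
Standard normalization: leading coefficient of H_n is 2^n, so a_7 = 2^7 = 128. Work downward with a_k = (k+1)(k+2) a_{k+2} / (2(k - n)):
  a_5 = (6)(7)(128) / (2(5 - 7)) = 5376/(-4) = -1344
  a_3 = (4)(5)(-1344) / (2(3 - 7)) = -26880/(-8) = 3360
  a_1 = (2)(3)(3360) / (2(1 - 7)) = 20160/(-12) = -1680
Hence H_7(x) = 128 x^7 - 1344 x^5 + 3360 x^3 - 1680 x.

H_7(x); series = 128 x^7 - 1344 x^5 + 3360 x^3 - 1680 x


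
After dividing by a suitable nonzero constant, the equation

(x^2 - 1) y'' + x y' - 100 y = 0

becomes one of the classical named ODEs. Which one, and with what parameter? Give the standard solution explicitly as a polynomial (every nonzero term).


All three coefficients share the factor -1; dividing through by -1 gives  (1 - x^2) y'' - x y' + 100 y = 0.
This matches the Chebyshev equation (1 - x^2) y'' - x y' + n^2 y = 0 (note the -x y' term, not -2x y') with n^2 = 100, so n = 10; the polynomial solution is T_10(x).
With y = sum_k a_k x^k, matching x^k gives (k+2)(k+1) a_{k+2} = (k^2 - n^2) a_k = (k - 10)(k + 10) a_k. The right side vanishes at k = 10, so the series with the parity of 10 terminates at degree 10.
Standard normalization: leading coefficient of T_n is 2^(n-1), so a_10 = 2^9 = 512. Work downward with a_k = (k+1)(k+2) a_{k+2} / ((k - 10)(k + 10)):
  a_8 = (9)(10)(512) / ((8 - 10)(8 + 10)) = 46080/(-36) = -1280
  a_6 = (7)(8)(-1280) / ((6 - 10)(6 + 10)) = -71680/(-64) = 1120
  a_4 = (5)(6)(1120) / ((4 - 10)(4 + 10)) = 33600/(-84) = -400
  a_2 = (3)(4)(-400) / ((2 - 10)(2 + 10)) = -4800/(-96) = 50
  a_0 = (1)(2)(50) / ((0 - 10)(0 + 10)) = 100/(-100) = -1
Hence T_10(x) = 512 x^10 - 1280 x^8 + 1120 x^6 - 400 x^4 + 50 x^2 - 1.

T_10(x); series = 512 x^10 - 1280 x^8 + 1120 x^6 - 400 x^4 + 50 x^2 - 1


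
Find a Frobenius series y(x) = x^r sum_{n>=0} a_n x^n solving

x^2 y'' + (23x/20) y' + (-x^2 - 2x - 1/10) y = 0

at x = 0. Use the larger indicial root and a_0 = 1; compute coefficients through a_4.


Write in Frobenius form y'' + (p(x)/x) y' + (q(x)/x^2) y = 0:
  p(x) = 23/20,  q(x) = -x^2 - 2x - 1/10.
Indicial equation: r(r-1) + (23/20) r + (-1/10) = 0 -> roots r_1 = 1/4, r_2 = -2/5.
Take r = r_1 = 1/4. Let y(x) = x^r sum_{n>=0} a_n x^n with a_0 = 1.
Substitute y = x^r sum a_n x^n and match x^{r+n}. The recurrence is
  D(n) a_n - 2 a_{n-1} - 1 a_{n-2} = 0,  where D(n) = (r+n)(r+n-1) + (23/20)(r+n) + (-1/10).
  a_n = [2 a_{n-1} + 1 a_{n-2}] / D(n).
Since the indicial polynomial factors as (r - r_1)(r - r_2), D(n) = (r_1 + n - r_1)(r_1 + n - r_2) = n(n + 13/20).
Evaluating step by step (a_0 = 1):
  n = 1: D(1) = 1(1 + 13/20) = 33/20; numerator = 2(1) = 2; a_1 = (2)/(33/20) = 40/33
  n = 2: D(2) = 2(2 + 13/20) = 53/10; numerator = 2(40/33) + 1(1) = 113/33; a_2 = (113/33)/(53/10) = 1130/1749
  n = 3: D(3) = 3(3 + 13/20) = 219/20; numerator = 2(1130/1749) + 1(40/33) = 1460/583; a_3 = (1460/583)/(219/20) = 400/1749
  n = 4: D(4) = 4(4 + 13/20) = 93/5; numerator = 2(400/1749) + 1(1130/1749) = 1930/1749; a_4 = (1930/1749)/(93/5) = 9650/162657

r = 1/4; a_0 = 1; a_1 = 40/33; a_2 = 1130/1749; a_3 = 400/1749; a_4 = 9650/162657


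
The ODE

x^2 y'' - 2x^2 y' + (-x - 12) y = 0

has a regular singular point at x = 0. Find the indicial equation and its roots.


Divide by x^2 to reach normal form y'' + P_1(x) y' + P_2(x) y = 0 with P_1(x) = -2 and P_2(x) = -1/x - 12/x^2.
x = 0 is a singular point because the y-coefficient -1/x - 12/x^2 has a pole at x = 0.
It is a regular singular point because x P_1(x) = p(x) = -2x and x^2 P_2(x) = q(x) = -x - 12 are polynomials, hence analytic at x = 0.
p(0) = 0,  q(0) = -12.
Indicial equation: r(r-1) + p(0) r + q(0) = 0, i.e. r^2 + (p(0) - 1) r + q(0) = 0, i.e. r^2 - 1 r - 12 = 0.
Discriminant: (-1)^2 - 4(-12) = 49, so r = (1 ± 7)/2.
Solving: r_1 = 4, r_2 = -3.

indicial: r^2 - 1 r - 12 = 0; roots r_1 = 4, r_2 = -3


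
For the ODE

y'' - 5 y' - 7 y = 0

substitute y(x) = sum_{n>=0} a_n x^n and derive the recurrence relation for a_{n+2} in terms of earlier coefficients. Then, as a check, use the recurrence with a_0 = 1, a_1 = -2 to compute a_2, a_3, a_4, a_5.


Substitute y = sum_n a_n x^n.
y''(x) has coefficient (n+2)(n+1) a_{n+2} at x^n;
-5 y'(x) has coefficient -5 (n+1) a_{n+1} at x^n;
-7 y(x) has coefficient -7 a_n at x^n.
Matching x^n: (n+2)(n+1) a_{n+2} - 5 (n+1) a_{n+1} - 7 a_n = 0.
Thus a_{n+2} = [5 (n+1) a_{n+1} + 7 a_n] / ((n+1)(n+2)).

Check with a_0 = 1, a_1 = -2 (apply the recurrence for n = 0, 1, 2, 3): a_0 = 1, a_1 = -2, a_2 = -3/2, a_3 = -29/6, a_4 = -83/12, a_5 = -1033/120.

a_(n+2) = [5 (n+1) a_(n+1) + 7 a_n] / ((n+1)(n+2)); check: a_0 = 1, a_1 = -2, a_2 = -3/2, a_3 = -29/6, a_4 = -83/12, a_5 = -1033/120


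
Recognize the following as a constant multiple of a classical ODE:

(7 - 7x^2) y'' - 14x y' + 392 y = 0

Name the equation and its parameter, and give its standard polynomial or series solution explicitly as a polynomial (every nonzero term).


All three coefficients share the factor 7; dividing through by 7 gives  (1 - x^2) y'' - 2x y' + 56 y = 0.
This matches the Legendre equation (1 - x^2) y'' - 2x y' + n(n+1) y = 0 (note the -2x y' term) with n(n+1) = 56, so n = 7; the polynomial solution is P_7(x).
With y = sum_k a_k x^k, matching x^k gives (k+2)(k+1) a_{k+2} = [k(k+1) - n(n+1)] a_k = (k - 7)(k + 8) a_k. The right side vanishes at k = 7, so the series with the parity of 7 terminates at degree 7.
Standard normalization (P_n(1) = 1): leading coefficient (2n)!/(2^n (n!)^2) = 87178291200/(128*25401600) = 429/16, so a_7 = 429/16. Work downward with a_k = (k+1)(k+2) a_{k+2} / ((k - 7)(k + 8)):
  a_5 = (6)(7)(429/16) / ((5 - 7)(5 + 8)) = (9009/8)/(-26) = -693/16
  a_3 = (4)(5)(-693/16) / ((3 - 7)(3 + 8)) = (-3465/4)/(-44) = 315/16
  a_1 = (2)(3)(315/16) / ((1 - 7)(1 + 8)) = (945/8)/(-54) = -35/16
Hence P_7(x) = 429 x^7/16 - 693 x^5/16 + 315 x^3/16 - 35 x/16.

P_7(x); series = 429 x^7/16 - 693 x^5/16 + 315 x^3/16 - 35 x/16


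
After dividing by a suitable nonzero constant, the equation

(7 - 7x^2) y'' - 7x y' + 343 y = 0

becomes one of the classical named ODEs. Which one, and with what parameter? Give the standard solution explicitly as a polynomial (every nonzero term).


All three coefficients share the factor 7; dividing through by 7 gives  (1 - x^2) y'' - x y' + 49 y = 0.
This matches the Chebyshev equation (1 - x^2) y'' - x y' + n^2 y = 0 (note the -x y' term, not -2x y') with n^2 = 49, so n = 7; the polynomial solution is T_7(x).
With y = sum_k a_k x^k, matching x^k gives (k+2)(k+1) a_{k+2} = (k^2 - n^2) a_k = (k - 7)(k + 7) a_k. The right side vanishes at k = 7, so the series with the parity of 7 terminates at degree 7.
Standard normalization: leading coefficient of T_n is 2^(n-1), so a_7 = 2^6 = 64. Work downward with a_k = (k+1)(k+2) a_{k+2} / ((k - 7)(k + 7)):
  a_5 = (6)(7)(64) / ((5 - 7)(5 + 7)) = 2688/(-24) = -112
  a_3 = (4)(5)(-112) / ((3 - 7)(3 + 7)) = -2240/(-40) = 56
  a_1 = (2)(3)(56) / ((1 - 7)(1 + 7)) = 336/(-48) = -7
Hence T_7(x) = 64 x^7 - 112 x^5 + 56 x^3 - 7 x.

T_7(x); series = 64 x^7 - 112 x^5 + 56 x^3 - 7 x
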